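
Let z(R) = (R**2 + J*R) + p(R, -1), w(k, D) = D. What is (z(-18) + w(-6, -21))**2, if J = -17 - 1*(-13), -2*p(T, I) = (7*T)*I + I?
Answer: 390625/4 ≈ 97656.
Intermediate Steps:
p(T, I) = -I/2 - 7*I*T/2 (p(T, I) = -((7*T)*I + I)/2 = -(7*I*T + I)/2 = -(I + 7*I*T)/2 = -I/2 - 7*I*T/2)
J = -4 (J = -17 + 13 = -4)
z(R) = 1/2 + R**2 - R/2 (z(R) = (R**2 - 4*R) - 1/2*(-1)*(1 + 7*R) = (R**2 - 4*R) + (1/2 + 7*R/2) = 1/2 + R**2 - R/2)
(z(-18) + w(-6, -21))**2 = ((1/2 + (-18)**2 - 1/2*(-18)) - 21)**2 = ((1/2 + 324 + 9) - 21)**2 = (667/2 - 21)**2 = (625/2)**2 = 390625/4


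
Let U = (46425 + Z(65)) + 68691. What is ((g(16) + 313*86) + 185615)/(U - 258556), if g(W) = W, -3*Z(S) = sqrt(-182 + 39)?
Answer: -24944750640/16834118413 + 637647*I*sqrt(143)/185175302543 ≈ -1.4818 + 4.1178e-5*I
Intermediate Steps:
Z(S) = -I*sqrt(143)/3 (Z(S) = -sqrt(-182 + 39)/3 = -I*sqrt(143)/3)
U = 115116 - I*sqrt(143)/3 (U = (46425 - I*sqrt(143)/3) + 68691 = 115116 - I*sqrt(143)/3 ≈ 1.1512e+5 - 3.9861*I)
((g(16) + 313*86) + 185615)/(U - 258556) = ((16 + 313*86) + 185615)/((115116 - I*sqrt(143)/3) - 258556) = ((16 + 26918) + 185615)/(-143440 - I*sqrt(143)/3) = (26934 + 185615)/(-143440 - I*sqrt(143)/3) = 212549/(-143440 - I*sqrt(143)/3)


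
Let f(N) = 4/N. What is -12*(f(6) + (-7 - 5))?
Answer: 136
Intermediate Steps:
-12*(f(6) + (-7 - 5)) = -12*(4/6 + (-7 - 5)) = -12*(4*(⅙) - 12) = -12*(⅔ - 12) = -12*(-34/3) = 136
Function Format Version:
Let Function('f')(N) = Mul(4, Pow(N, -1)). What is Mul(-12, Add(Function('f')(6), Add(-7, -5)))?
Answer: 136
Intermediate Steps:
Mul(-12, Add(Function('f')(6), Add(-7, -5))) = Mul(-12, Add(Mul(4, Pow(6, -1)), Add(-7, -5))) = Mul(-12, Add(Mul(4, Rational(1, 6)), -12)) = Mul(-12, Add(Rational(2, 3), -12)) = Mul(-12, Rational(-34, 3)) = 136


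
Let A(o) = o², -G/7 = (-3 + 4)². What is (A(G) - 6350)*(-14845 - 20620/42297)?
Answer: 3956521305085/42297 ≈ 9.3541e+7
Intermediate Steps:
G = -7 (G = -7*(-3 + 4)² = -7*1² = -7*1 = -7)
(A(G) - 6350)*(-14845 - 20620/42297) = ((-7)² - 6350)*(-14845 - 20620/42297) = (49 - 6350)*(-14845 - 20620*1/42297) = -6301*(-14845 - 20620/42297) = -6301*(-627919585/42297) = 3956521305085/42297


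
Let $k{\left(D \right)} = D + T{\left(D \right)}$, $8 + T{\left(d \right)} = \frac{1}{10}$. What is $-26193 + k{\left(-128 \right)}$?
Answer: $- \frac{263289}{10} \approx -26329.0$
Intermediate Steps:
$T{\left(d \right)} = - \frac{79}{10}$ ($T{\left(d \right)} = -8 + \frac{1}{10} = - \frac{79}{10}$)
$k{\left(D \right)} = - \frac{79}{10} + D$ ($k{\left(D \right)} = D - \frac{79}{10} = - \frac{79}{10} + D$)
$-26193 + k{\left(-128 \right)} = -26193 - \frac{1359}{10} = - \frac{263289}{10}$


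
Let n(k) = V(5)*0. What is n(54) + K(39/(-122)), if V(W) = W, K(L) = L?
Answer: -39/122 ≈ -0.31967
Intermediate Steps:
n(k) = 0 (n(k) = 5*0 = 0)
n(54) + K(39/(-122)) = 0 + 39/(-122) = 0 + 39*(-1/122) = 0 - 39/122 = -39/122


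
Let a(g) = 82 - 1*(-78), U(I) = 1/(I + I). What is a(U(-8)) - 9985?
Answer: -9825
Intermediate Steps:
U(I) = 1/(2*I)
a(g) = 160 (a(g) = 82 + 78 = 160)
a(U(-8)) - 9985 = 160 - 9985 = -9825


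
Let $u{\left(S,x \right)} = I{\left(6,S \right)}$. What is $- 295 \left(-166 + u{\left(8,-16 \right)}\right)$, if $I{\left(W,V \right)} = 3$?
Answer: $48085$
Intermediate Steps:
$u{\left(S,x \right)} = 3$
$- 295 \left(-166 + u{\left(8,-16 \right)}\right) = - 295 \left(-166 + 3\right) = \left(-295\right) \left(-163\right) = 48085$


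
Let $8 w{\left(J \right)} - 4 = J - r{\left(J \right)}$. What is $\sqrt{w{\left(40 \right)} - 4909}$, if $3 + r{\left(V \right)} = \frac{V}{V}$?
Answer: $\frac{i \sqrt{19613}}{2} \approx 70.023 i$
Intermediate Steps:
$r{\left(V \right)} = -2$ ($r{\left(V \right)} = -3 + \frac{V}{V} = -3 + 1 = -2$)
$w{\left(J \right)} = \frac{3}{4} + \frac{J}{8}$ ($w{\left(J \right)} = \frac{1}{2} + \frac{J - -2}{8} = \frac{1}{2} + \frac{J + 2}{8} = \frac{1}{2} + \frac{2 + J}{8} = \frac{1}{2} + \left(\frac{1}{4} + \frac{J}{8}\right) = \frac{3}{4} + \frac{J}{8}$)
$\sqrt{w{\left(40 \right)} - 4909} = \sqrt{\left(\frac{3}{4} + \frac{1}{8} \cdot 40\right) - 4909} = \sqrt{\left(\frac{3}{4} + 5\right) - 4909} = \sqrt{\frac{23}{4} - 4909} = \sqrt{- \frac{19613}{4}} = \frac{i \sqrt{19613}}{2}$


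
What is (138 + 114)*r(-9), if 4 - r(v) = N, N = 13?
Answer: -2268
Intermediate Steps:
r(v) = -9 (r(v) = 4 - 1*13 = 4 - 13 = -9)
(138 + 114)*r(-9) = (138 + 114)*(-9) = 252*(-9) = -2268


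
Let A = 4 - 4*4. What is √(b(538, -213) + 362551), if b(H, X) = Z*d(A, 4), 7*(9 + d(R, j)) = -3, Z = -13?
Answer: √17771005/7 ≈ 602.22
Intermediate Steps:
A = -12 (A = 4 - 16 = -12)
d(R, j) = -66/7 (d(R, j) = -9 + (⅐)*(-3) = -9 - 3/7 = -66/7)
b(H, X) = 858/7 (b(H, X) = -13*(-66/7) = 858/7)
√(b(538, -213) + 362551) = √(858/7 + 362551) = √(2538715/7) = √17771005/7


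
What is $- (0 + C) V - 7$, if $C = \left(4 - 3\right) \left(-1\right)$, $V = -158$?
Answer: $-165$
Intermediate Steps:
$C = -1$ ($C = 1 \left(-1\right) = -1$)
$- (0 + C) V - 7 = - (0 - 1) \left(-158\right) - 7 = \left(-1\right) \left(-1\right) \left(-158\right) - 7 = 1 \left(-158\right) - 7 = -158 - 7 = -165$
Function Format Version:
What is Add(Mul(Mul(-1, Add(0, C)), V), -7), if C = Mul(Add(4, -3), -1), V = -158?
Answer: -165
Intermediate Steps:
C = -1 (C = Mul(1, -1) = -1)
Add(Mul(Mul(-1, Add(0, C)), V), -7) = Add(Mul(Mul(-1, Add(0, -1)), -158), -7) = Add(Mul(Mul(-1, -1), -158), -7) = Add(Mul(1, -158), -7) = Add(-158, -7) = -165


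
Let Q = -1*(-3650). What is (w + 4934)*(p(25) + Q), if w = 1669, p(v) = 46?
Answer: 24404688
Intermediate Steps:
Q = 3650
(w + 4934)*(p(25) + Q) = (1669 + 4934)*(46 + 3650) = 6603*3696 = 24404688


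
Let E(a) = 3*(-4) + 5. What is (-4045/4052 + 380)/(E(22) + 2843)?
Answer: 1535715/11491472 ≈ 0.13364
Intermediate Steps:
E(a) = -7 (E(a) = -12 + 5 = -7)
(-4045/4052 + 380)/(E(22) + 2843) = (-4045/4052 + 380)/(-7 + 2843) = (-4045*1/4052 + 380)/2836 = (-4045/4052 + 380)*(1/2836) = (1535715/4052)*(1/2836) = 1535715/11491472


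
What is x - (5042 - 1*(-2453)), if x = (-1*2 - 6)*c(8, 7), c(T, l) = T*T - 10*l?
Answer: -7447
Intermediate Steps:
c(T, l) = T² - 10*l
x = 48 (x = (-1*2 - 6)*(8² - 10*7) = (-2 - 6)*(64 - 70) = -8*(-6) = 48)
x - (5042 - 1*(-2453)) = 48 - (5042 - 1*(-2453)) = 48 - (5042 + 2453) = 48 - 1*7495 = 48 - 7495 = -7447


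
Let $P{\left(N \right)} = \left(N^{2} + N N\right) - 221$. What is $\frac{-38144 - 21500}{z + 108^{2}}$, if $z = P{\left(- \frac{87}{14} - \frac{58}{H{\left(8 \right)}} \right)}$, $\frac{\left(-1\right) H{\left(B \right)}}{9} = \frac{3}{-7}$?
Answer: $- \frac{4261086648}{882039895} \approx -4.8309$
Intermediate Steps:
$H{\left(B \right)} = \frac{27}{7}$ ($H{\left(B \right)} = - 9 \frac{3}{-7} = - 9 \cdot 3 \left(- \frac{1}{7}\right) = \left(-9\right) \left(- \frac{3}{7}\right) = \frac{27}{7}$)
$P{\left(N \right)} = -221 + 2 N^{2}$ ($P{\left(N \right)} = \left(N^{2} + N^{2}\right) - 221 = 2 N^{2} - 221 = -221 + 2 N^{2}$)
$z = \frac{48740407}{71442}$ ($z = -221 + 2 \left(- \frac{87}{14} - \frac{58}{\frac{27}{7}}\right)^{2} = -221 + 2 \left(\left(-87\right) \frac{1}{14} - \frac{406}{27}\right)^{2} = -221 + 2 \left(- \frac{87}{14} - \frac{406}{27}\right)^{2} = -221 + 2 \left(- \frac{8033}{378}\right)^{2} = -221 + 2 \cdot \frac{64529089}{142884} = -221 + \frac{64529089}{71442} = \frac{48740407}{71442} \approx 682.24$)
$\frac{-38144 - 21500}{z + 108^{2}} = \frac{-38144 - 21500}{\frac{48740407}{71442} + 108^{2}} = - \frac{59644}{\frac{48740407}{71442} + 11664} = - \frac{59644}{\frac{882039895}{71442}} = \left(-59644\right) \frac{71442}{882039895} = - \frac{4261086648}{882039895}$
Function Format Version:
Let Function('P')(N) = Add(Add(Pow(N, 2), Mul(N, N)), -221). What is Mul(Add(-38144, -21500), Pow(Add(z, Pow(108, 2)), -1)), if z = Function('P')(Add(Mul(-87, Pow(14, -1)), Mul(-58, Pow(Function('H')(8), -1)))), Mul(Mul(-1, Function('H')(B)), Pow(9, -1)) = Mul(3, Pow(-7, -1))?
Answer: Rational(-4261086648, 882039895) ≈ -4.8309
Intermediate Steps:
Function('H')(B) = Rational(27, 7) (Function('H')(B) = Mul(-9, Mul(3, Pow(-7, -1))) = Mul(-9, Mul(3, Rational(-1, 7))) = Mul(-9, Rational(-3, 7)) = Rational(27, 7))
Function('P')(N) = Add(-221, Mul(2, Pow(N, 2))) (Function('P')(N) = Add(Add(Pow(N, 2), Pow(N, 2)), -221) = Add(Mul(2, Pow(N, 2)), -221) = Add(-221, Mul(2, Pow(N, 2))))
z = Rational(48740407, 71442) (z = Add(-221, Mul(2, Pow(Add(Mul(-87, Pow(14, -1)), Mul(-58, Pow(Rational(27, 7), -1))), 2))) = Add(-221, Mul(2, Pow(Add(Mul(-87, Rational(1, 14)), Mul(-58, Rational(7, 27))), 2))) = Add(-221, Mul(2, Pow(Add(Rational(-87, 14), Rational(-406, 27)), 2))) = Add(-221, Mul(2, Pow(Rational(-8033, 378), 2))) = Add(-221, Mul(2, Rational(64529089, 142884))) = Add(-221, Rational(64529089, 71442)) = Rational(48740407, 71442) ≈ 682.24)
Mul(Add(-38144, -21500), Pow(Add(z, Pow(108, 2)), -1)) = Mul(Add(-38144, -21500), Pow(Add(Rational(48740407, 71442), Pow(108, 2)), -1)) = Mul(-59644, Pow(Add(Rational(48740407, 71442), 11664), -1)) = Mul(-59644, Pow(Rational(882039895, 71442), -1)) = Mul(-59644, Rational(71442, 882039895)) = Rational(-4261086648, 882039895)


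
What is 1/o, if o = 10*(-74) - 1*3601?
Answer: -1/4341 ≈ -0.00023036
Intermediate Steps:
o = -4341 (o = -740 - 3601 = -4341)
1/o = 1/(-4341) = -1/4341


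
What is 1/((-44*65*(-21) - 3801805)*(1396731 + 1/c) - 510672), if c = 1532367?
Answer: -1532367/8008474414995665734 ≈ -1.9134e-13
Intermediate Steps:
1/((-44*65*(-21) - 3801805)*(1396731 + 1/c) - 510672) = 1/((-44*65*(-21) - 3801805)*(1396731 + 1/1532367) - 510672) = 1/((-2860*(-21) - 3801805)*(1396731 + 1/1532367) - 510672) = 1/((60060 - 3801805)*(2140304492278/1532367) - 510672) = 1/(-3741745*2140304492278/1532367 - 510672) = 1/(-8008473632458745110/1532367 - 510672) = 1/(-8008474414995665734/1532367) = -1532367/8008474414995665734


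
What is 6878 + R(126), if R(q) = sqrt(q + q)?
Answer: 6878 + 6*sqrt(7) ≈ 6893.9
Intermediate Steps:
R(q) = sqrt(2)*sqrt(q) (R(q) = sqrt(2*q) = sqrt(2)*sqrt(q))
6878 + R(126) = 6878 + sqrt(2)*sqrt(126) = 6878 + sqrt(2)*(3*sqrt(14)) = 6878 + 6*sqrt(7)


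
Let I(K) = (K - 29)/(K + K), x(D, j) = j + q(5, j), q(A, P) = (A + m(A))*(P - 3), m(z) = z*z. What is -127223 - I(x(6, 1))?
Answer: -7506201/59 ≈ -1.2722e+5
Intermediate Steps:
m(z) = z²
q(A, P) = (-3 + P)*(A + A²) (q(A, P) = (A + A²)*(P - 3) = (A + A²)*(-3 + P) = (-3 + P)*(A + A²))
x(D, j) = -90 + 31*j (x(D, j) = j + 5*(-3 + j - 3*5 + 5*j) = j + 5*(-3 + j - 15 + 5*j) = j + 5*(-18 + 6*j) = j + (-90 + 30*j) = -90 + 31*j)
I(K) = (-29 + K)/(2*K) (I(K) = (-29 + K)/((2*K)) = (-29 + K)*(1/(2*K)) = (-29 + K)/(2*K))
-127223 - I(x(6, 1)) = -127223 - (-29 + (-90 + 31*1))/(2*(-90 + 31*1)) = -127223 - (-29 + (-90 + 31))/(2*(-90 + 31)) = -127223 - (-29 - 59)/(2*(-59)) = -127223 - (-1)*(-88)/(2*59) = -127223 - 1*44/59 = -127223 - 44/59 = -7506201/59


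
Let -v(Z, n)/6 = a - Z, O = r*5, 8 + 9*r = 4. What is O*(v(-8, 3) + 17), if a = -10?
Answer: -580/9 ≈ -64.444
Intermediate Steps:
r = -4/9 (r = -8/9 + (⅑)*4 = -8/9 + 4/9 = -4/9 ≈ -0.44444)
O = -20/9 (O = -4/9*5 = -20/9 ≈ -2.2222)
v(Z, n) = 60 + 6*Z (v(Z, n) = -6*(-10 - Z) = 60 + 6*Z)
O*(v(-8, 3) + 17) = -20*((60 + 6*(-8)) + 17)/9 = -20*((60 - 48) + 17)/9 = -20*(12 + 17)/9 = -20/9*29 = -580/9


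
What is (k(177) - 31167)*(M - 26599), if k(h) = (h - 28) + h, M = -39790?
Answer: 2047503149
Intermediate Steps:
k(h) = -28 + 2*h (k(h) = (-28 + h) + h = -28 + 2*h)
(k(177) - 31167)*(M - 26599) = ((-28 + 2*177) - 31167)*(-39790 - 26599) = ((-28 + 354) - 31167)*(-66389) = (326 - 31167)*(-66389) = -30841*(-66389) = 2047503149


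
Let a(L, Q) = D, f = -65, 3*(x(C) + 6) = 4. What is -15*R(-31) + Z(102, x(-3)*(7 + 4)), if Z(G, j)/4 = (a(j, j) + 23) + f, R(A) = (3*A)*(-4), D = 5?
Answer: -5728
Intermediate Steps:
x(C) = -14/3 (x(C) = -6 + (⅓)*4 = -6 + 4/3 = -14/3)
R(A) = -12*A
a(L, Q) = 5
Z(G, j) = -148 (Z(G, j) = 4*((5 + 23) - 65) = 4*(28 - 65) = 4*(-37) = -148)
-15*R(-31) + Z(102, x(-3)*(7 + 4)) = -(-180)*(-31) - 148 = -15*372 - 148 = -5580 - 148 = -5728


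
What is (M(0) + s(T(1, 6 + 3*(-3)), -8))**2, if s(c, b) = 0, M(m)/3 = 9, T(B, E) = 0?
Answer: 729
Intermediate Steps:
M(m) = 27 (M(m) = 3*9 = 27)
(M(0) + s(T(1, 6 + 3*(-3)), -8))**2 = (27 + 0)**2 = 27**2 = 729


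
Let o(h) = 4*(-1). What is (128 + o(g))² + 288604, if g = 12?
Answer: 303980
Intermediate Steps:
o(h) = -4
(128 + o(g))² + 288604 = (128 - 4)² + 288604 = 124² + 288604 = 15376 + 288604 = 303980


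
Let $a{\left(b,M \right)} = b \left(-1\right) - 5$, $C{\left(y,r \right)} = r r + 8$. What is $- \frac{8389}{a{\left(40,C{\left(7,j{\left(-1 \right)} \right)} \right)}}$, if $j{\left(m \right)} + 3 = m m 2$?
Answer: $\frac{8389}{45} \approx 186.42$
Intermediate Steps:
$j{\left(m \right)} = -3 + 2 m^{2}$ ($j{\left(m \right)} = -3 + m m 2 = -3 + m 2 m = -3 + 2 m^{2}$)
$C{\left(y,r \right)} = 8 + r^{2}$ ($C{\left(y,r \right)} = r^{2} + 8 = 8 + r^{2}$)
$a{\left(b,M \right)} = -5 - b$ ($a{\left(b,M \right)} = - b - 5 = -5 - b$)
$- \frac{8389}{a{\left(40,C{\left(7,j{\left(-1 \right)} \right)} \right)}} = - \frac{8389}{-5 - 40} = - \frac{8389}{-45} = \left(-8389\right) \left(- \frac{1}{45}\right) = \frac{8389}{45}$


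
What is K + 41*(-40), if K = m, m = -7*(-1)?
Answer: -1633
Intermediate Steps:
m = 7
K = 7
K + 41*(-40) = 7 + 41*(-40) = 7 - 1640 = -1633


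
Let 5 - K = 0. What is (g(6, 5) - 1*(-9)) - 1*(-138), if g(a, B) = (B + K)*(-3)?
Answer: 117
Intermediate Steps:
K = 5 (K = 5 - 1*0 = 5 + 0 = 5)
g(a, B) = -15 - 3*B (g(a, B) = (B + 5)*(-3) = (5 + B)*(-3) = -15 - 3*B)
(g(6, 5) - 1*(-9)) - 1*(-138) = ((-15 - 3*5) - 1*(-9)) - 1*(-138) = ((-15 - 15) + 9) + 138 = (-30 + 9) + 138 = -21 + 138 = 117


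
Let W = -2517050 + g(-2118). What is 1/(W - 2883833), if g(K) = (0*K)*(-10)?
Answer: -1/5400883 ≈ -1.8515e-7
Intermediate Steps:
g(K) = 0 (g(K) = 0*(-10) = 0)
W = -2517050 (W = -2517050 + 0 = -2517050)
1/(W - 2883833) = 1/(-2517050 - 2883833) = 1/(-5400883) = -1/5400883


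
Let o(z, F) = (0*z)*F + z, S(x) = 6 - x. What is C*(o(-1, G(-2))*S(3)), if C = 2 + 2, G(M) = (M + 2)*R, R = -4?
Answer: -12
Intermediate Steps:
G(M) = -8 - 4*M (G(M) = (M + 2)*(-4) = (2 + M)*(-4) = -8 - 4*M)
o(z, F) = z (o(z, F) = 0*F + z = 0 + z = z)
C = 4
C*(o(-1, G(-2))*S(3)) = 4*(-(6 - 1*3)) = 4*(-(6 - 3)) = 4*(-1*3) = 4*(-3) = -12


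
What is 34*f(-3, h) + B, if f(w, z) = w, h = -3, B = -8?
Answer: -110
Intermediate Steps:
34*f(-3, h) + B = 34*(-3) - 8 = -102 - 8 = -110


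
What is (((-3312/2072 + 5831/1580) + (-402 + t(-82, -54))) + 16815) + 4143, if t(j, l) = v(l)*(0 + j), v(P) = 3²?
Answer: 8110778069/409220 ≈ 19820.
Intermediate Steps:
v(P) = 9
t(j, l) = 9*j (t(j, l) = 9*(0 + j) = 9*j)
(((-3312/2072 + 5831/1580) + (-402 + t(-82, -54))) + 16815) + 4143 = (((-3312/2072 + 5831/1580) + (-402 + 9*(-82))) + 16815) + 4143 = (((-3312*1/2072 + 5831*(1/1580)) + (-402 - 738)) + 16815) + 4143 = (((-414/259 + 5831/1580) - 1140) + 16815) + 4143 = ((856109/409220 - 1140) + 16815) + 4143 = (-465654691/409220 + 16815) + 4143 = 6415379609/409220 + 4143 = 8110778069/409220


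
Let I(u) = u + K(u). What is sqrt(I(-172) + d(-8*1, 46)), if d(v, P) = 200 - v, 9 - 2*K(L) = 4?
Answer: sqrt(154)/2 ≈ 6.2048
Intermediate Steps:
K(L) = 5/2 (K(L) = 9/2 - 1/2*4 = 9/2 - 2 = 5/2)
I(u) = 5/2 + u (I(u) = u + 5/2 = 5/2 + u)
sqrt(I(-172) + d(-8*1, 46)) = sqrt((5/2 - 172) + (200 - (-8))) = sqrt(-339/2 + (200 - 1*(-8))) = sqrt(-339/2 + (200 + 8)) = sqrt(-339/2 + 208) = sqrt(77/2) = sqrt(154)/2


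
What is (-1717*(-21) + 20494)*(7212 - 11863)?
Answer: -263018701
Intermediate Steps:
(-1717*(-21) + 20494)*(7212 - 11863) = (36057 + 20494)*(-4651) = 56551*(-4651) = -263018701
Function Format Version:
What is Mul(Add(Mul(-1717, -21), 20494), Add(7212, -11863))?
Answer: -263018701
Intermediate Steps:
Mul(Add(Mul(-1717, -21), 20494), Add(7212, -11863)) = Mul(Add(36057, 20494), -4651) = Mul(56551, -4651) = -263018701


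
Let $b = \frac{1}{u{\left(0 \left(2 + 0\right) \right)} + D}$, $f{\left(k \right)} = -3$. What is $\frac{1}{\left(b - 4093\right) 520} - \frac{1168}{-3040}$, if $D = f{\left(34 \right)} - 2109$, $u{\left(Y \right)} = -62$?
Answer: $\frac{16888730681}{43957024020} \approx 0.38421$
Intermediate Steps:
$D = -2112$ ($D = -3 - 2109 = -2112$)
$b = - \frac{1}{2174}$ ($b = \frac{1}{-62 - 2112} = \frac{1}{-2174} = - \frac{1}{2174} \approx -0.00045998$)
$\frac{1}{\left(b - 4093\right) 520} - \frac{1168}{-3040} = \frac{1}{\left(- \frac{1}{2174} - 4093\right) 520} - \frac{1168}{-3040} = \frac{1}{- \frac{8898183}{2174}} \cdot \frac{1}{520} - - \frac{73}{190} = \left(- \frac{2174}{8898183}\right) \frac{1}{520} + \frac{73}{190} = - \frac{1087}{2313527580} + \frac{73}{190} = \frac{16888730681}{43957024020}$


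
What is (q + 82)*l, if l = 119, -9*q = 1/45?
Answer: 3951871/405 ≈ 9757.7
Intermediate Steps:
q = -1/405 (q = -1/9/45 = -1/9*1/45 = -1/405 ≈ -0.0024691)
(q + 82)*l = (-1/405 + 82)*119 = (33209/405)*119 = 3951871/405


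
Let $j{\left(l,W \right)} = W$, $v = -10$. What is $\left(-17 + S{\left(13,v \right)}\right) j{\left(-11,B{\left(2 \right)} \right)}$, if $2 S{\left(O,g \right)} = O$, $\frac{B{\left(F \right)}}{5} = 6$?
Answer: $-315$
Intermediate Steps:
$B{\left(F \right)} = 30$ ($B{\left(F \right)} = 5 \cdot 6 = 30$)
$S{\left(O,g \right)} = \frac{O}{2}$
$\left(-17 + S{\left(13,v \right)}\right) j{\left(-11,B{\left(2 \right)} \right)} = \left(-17 + \frac{1}{2} \cdot 13\right) 30 = \left(-17 + \frac{13}{2}\right) 30 = \left(- \frac{21}{2}\right) 30 = -315$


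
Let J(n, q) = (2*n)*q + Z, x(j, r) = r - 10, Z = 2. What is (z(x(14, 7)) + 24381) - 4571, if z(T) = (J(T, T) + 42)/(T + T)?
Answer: 59399/3 ≈ 19800.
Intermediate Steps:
x(j, r) = -10 + r
J(n, q) = 2 + 2*n*q (J(n, q) = (2*n)*q + 2 = 2*n*q + 2 = 2 + 2*n*q)
z(T) = (44 + 2*T²)/(2*T) (z(T) = ((2 + 2*T*T) + 42)/(T + T) = ((2 + 2*T²) + 42)/((2*T)) = (44 + 2*T²)*(1/(2*T)) = (44 + 2*T²)/(2*T))
(z(x(14, 7)) + 24381) - 4571 = (((-10 + 7) + 22/(-10 + 7)) + 24381) - 4571 = ((-3 + 22/(-3)) + 24381) - 4571 = ((-3 + 22*(-⅓)) + 24381) - 4571 = ((-3 - 22/3) + 24381) - 4571 = (-31/3 + 24381) - 4571 = 73112/3 - 4571 = 59399/3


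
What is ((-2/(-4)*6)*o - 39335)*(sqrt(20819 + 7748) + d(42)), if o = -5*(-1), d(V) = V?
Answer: -1651440 - 275240*sqrt(583) ≈ -8.2972e+6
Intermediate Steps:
o = 5
((-2/(-4)*6)*o - 39335)*(sqrt(20819 + 7748) + d(42)) = ((-2/(-4)*6)*5 - 39335)*(sqrt(20819 + 7748) + 42) = ((-2*(-1/4)*6)*5 - 39335)*(sqrt(28567) + 42) = (((1/2)*6)*5 - 39335)*(7*sqrt(583) + 42) = (3*5 - 39335)*(42 + 7*sqrt(583)) = (15 - 39335)*(42 + 7*sqrt(583)) = -39320*(42 + 7*sqrt(583)) = -1651440 - 275240*sqrt(583)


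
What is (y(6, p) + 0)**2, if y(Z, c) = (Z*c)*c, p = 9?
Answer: 236196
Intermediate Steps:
y(Z, c) = Z*c**2
(y(6, p) + 0)**2 = (6*9**2 + 0)**2 = (6*81 + 0)**2 = (486 + 0)**2 = 486**2 = 236196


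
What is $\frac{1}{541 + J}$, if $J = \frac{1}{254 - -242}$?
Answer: $\frac{496}{268337} \approx 0.0018484$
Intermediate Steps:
$J = \frac{1}{496}$ ($J = \frac{1}{254 + 242} = \frac{1}{496} \approx 0.0020161$)
$\frac{1}{541 + J} = \frac{1}{541 + \frac{1}{496}} = \frac{1}{\frac{268337}{496}} = \frac{496}{268337}$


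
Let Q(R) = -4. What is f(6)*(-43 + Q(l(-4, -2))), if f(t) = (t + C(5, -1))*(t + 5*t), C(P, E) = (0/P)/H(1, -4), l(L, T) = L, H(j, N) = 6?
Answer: -10152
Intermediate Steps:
C(P, E) = 0 (C(P, E) = (0/P)/6 = 0*(⅙) = 0)
f(t) = 6*t² (f(t) = (t + 0)*(t + 5*t) = t*(6*t) = 6*t²)
f(6)*(-43 + Q(l(-4, -2))) = (6*6²)*(-43 - 4) = (6*36)*(-47) = 216*(-47) = -10152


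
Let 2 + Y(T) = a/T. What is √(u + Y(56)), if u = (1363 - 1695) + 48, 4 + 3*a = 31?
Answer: I*√224098/28 ≈ 16.907*I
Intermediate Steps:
a = 9 (a = -4/3 + (⅓)*31 = -4/3 + 31/3 = 9)
Y(T) = -2 + 9/T
u = -284 (u = -332 + 48 = -284)
√(u + Y(56)) = √(-284 + (-2 + 9/56)) = √(-284 - 103/56) = √(-16007/56) = I*√224098/28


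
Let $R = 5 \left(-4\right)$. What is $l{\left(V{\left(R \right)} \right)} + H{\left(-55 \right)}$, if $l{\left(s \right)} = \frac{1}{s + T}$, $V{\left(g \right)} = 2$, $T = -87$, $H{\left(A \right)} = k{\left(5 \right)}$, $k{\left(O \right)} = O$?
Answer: $\frac{424}{85} \approx 4.9882$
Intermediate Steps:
$H{\left(A \right)} = 5$
$R = -20$
$l{\left(s \right)} = \frac{1}{-87 + s}$ ($l{\left(s \right)} = \frac{1}{s - 87} = \frac{1}{-87 + s}$)
$l{\left(V{\left(R \right)} \right)} + H{\left(-55 \right)} = \frac{1}{-87 + 2} + 5 = \frac{1}{-85} + 5 = - \frac{1}{85} + 5 = \frac{424}{85}$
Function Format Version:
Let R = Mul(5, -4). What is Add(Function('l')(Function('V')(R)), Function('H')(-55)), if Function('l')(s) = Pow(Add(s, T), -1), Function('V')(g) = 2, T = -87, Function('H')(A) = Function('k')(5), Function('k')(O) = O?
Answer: Rational(424, 85) ≈ 4.9882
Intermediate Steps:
Function('H')(A) = 5
R = -20
Function('l')(s) = Pow(Add(-87, s), -1) (Function('l')(s) = Pow(Add(s, -87), -1) = Pow(Add(-87, s), -1))
Add(Function('l')(Function('V')(R)), Function('H')(-55)) = Add(Pow(Add(-87, 2), -1), 5) = Add(Pow(-85, -1), 5) = Add(Rational(-1, 85), 5) = Rational(424, 85)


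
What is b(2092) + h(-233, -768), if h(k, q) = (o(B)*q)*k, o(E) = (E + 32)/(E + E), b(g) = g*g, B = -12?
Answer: 4227344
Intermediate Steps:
b(g) = g²
o(E) = (32 + E)/(2*E) (o(E) = (32 + E)/((2*E)) = (32 + E)*(1/(2*E)) = (32 + E)/(2*E))
h(k, q) = -5*k*q/6 (h(k, q) = (((½)*(32 - 12)/(-12))*q)*k = (((½)*(-1/12)*20)*q)*k = (-5*q/6)*k = -5*k*q/6)
b(2092) + h(-233, -768) = 2092² - ⅚*(-233)*(-768) = 4376464 - 149120 = 4227344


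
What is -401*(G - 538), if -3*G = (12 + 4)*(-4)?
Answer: 621550/3 ≈ 2.0718e+5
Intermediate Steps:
G = 64/3 (G = -(12 + 4)*(-4)/3 = -16*(-4)/3 = -⅓*(-64) = 64/3 ≈ 21.333)
-401*(G - 538) = -401*(64/3 - 538) = -401*(-1550/3) = 621550/3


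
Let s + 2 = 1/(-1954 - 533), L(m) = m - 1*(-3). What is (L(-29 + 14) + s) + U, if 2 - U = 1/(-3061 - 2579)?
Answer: -56107771/4675560 ≈ -12.000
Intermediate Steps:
L(m) = 3 + m (L(m) = m + 3 = 3 + m)
U = 11281/5640 (U = 2 - 1/(-3061 - 2579) = 2 - 1/(-5640) = 2 - 1*(-1/5640) = 2 + 1/5640 = 11281/5640 ≈ 2.0002)
s = -4975/2487 (s = -2 + 1/(-1954 - 533) = -2 + 1/(-2487) = -2 - 1/2487 = -4975/2487 ≈ -2.0004)
(L(-29 + 14) + s) + U = ((3 + (-29 + 14)) - 4975/2487) + 11281/5640 = ((3 - 15) - 4975/2487) + 11281/5640 = (-12 - 4975/2487) + 11281/5640 = -34819/2487 + 11281/5640 = -56107771/4675560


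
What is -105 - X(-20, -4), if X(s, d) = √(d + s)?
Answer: -105 - 2*I*√6 ≈ -105.0 - 4.899*I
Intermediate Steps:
-105 - X(-20, -4) = -105 - √(-4 - 20) = -105 - √(-24) = -105 - 2*I*√6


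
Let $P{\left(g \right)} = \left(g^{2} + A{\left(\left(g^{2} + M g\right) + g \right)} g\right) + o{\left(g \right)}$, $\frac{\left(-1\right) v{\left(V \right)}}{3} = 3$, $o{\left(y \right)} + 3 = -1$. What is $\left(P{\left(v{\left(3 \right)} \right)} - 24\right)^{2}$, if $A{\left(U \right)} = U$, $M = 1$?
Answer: $264196$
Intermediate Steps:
$o{\left(y \right)} = -4$ ($o{\left(y \right)} = -3 - 1 = -4$)
$v{\left(V \right)} = -9$ ($v{\left(V \right)} = \left(-3\right) 3 = -9$)
$P{\left(g \right)} = -4 + g^{2} + g \left(g^{2} + 2 g\right)$ ($P{\left(g \right)} = \left(g^{2} + \left(\left(g^{2} + 1 g\right) + g\right) g\right) - 4 = \left(g^{2} + \left(\left(g^{2} + g\right) + g\right) g\right) - 4 = \left(g^{2} + \left(\left(g + g^{2}\right) + g\right) g\right) - 4 = \left(g^{2} + \left(g^{2} + 2 g\right) g\right) - 4 = \left(g^{2} + g \left(g^{2} + 2 g\right)\right) - 4 = -4 + g^{2} + g \left(g^{2} + 2 g\right)$)
$\left(P{\left(v{\left(3 \right)} \right)} - 24\right)^{2} = \left(\left(-4 + \left(-9\right)^{3} + 3 \left(-9\right)^{2}\right) - 24\right)^{2} = \left(\left(-4 - 729 + 3 \cdot 81\right) - 24\right)^{2} = \left(\left(-4 - 729 + 243\right) - 24\right)^{2} = \left(-490 - 24\right)^{2} = \left(-514\right)^{2} = 264196$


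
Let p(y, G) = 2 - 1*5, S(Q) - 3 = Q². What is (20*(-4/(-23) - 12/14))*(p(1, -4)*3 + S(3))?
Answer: -6600/161 ≈ -40.994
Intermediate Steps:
S(Q) = 3 + Q²
p(y, G) = -3 (p(y, G) = 2 - 5 = -3)
(20*(-4/(-23) - 12/14))*(p(1, -4)*3 + S(3)) = (20*(-4/(-23) - 12/14))*(-3*3 + (3 + 3²)) = (20*(-4*(-1/23) - 12*1/14))*(-9 + (3 + 9)) = (20*(4/23 - 6/7))*(-9 + 12) = (20*(-110/161))*3 = -2200/161*3 = -6600/161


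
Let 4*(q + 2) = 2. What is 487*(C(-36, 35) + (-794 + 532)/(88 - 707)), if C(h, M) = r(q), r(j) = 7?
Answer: 2237765/619 ≈ 3615.1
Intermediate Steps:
q = -3/2 (q = -2 + (1/4)*2 = -2 + 1/2 = -3/2 ≈ -1.5000)
C(h, M) = 7
487*(C(-36, 35) + (-794 + 532)/(88 - 707)) = 487*(7 + (-794 + 532)/(88 - 707)) = 487*(7 - 262/(-619)) = 487*(7 - 262*(-1/619)) = 487*(7 + 262/619) = 487*(4595/619) = 2237765/619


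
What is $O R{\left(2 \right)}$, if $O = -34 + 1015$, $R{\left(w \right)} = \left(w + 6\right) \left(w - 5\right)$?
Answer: $-23544$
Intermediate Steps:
$R{\left(w \right)} = \left(-5 + w\right) \left(6 + w\right)$ ($R{\left(w \right)} = \left(6 + w\right) \left(-5 + w\right) = \left(-5 + w\right) \left(6 + w\right)$)
$O = 981$
$O R{\left(2 \right)} = 981 \left(-30 + 2 + 2^{2}\right) = 981 \left(-30 + 2 + 4\right) = 981 \left(-24\right) = -23544$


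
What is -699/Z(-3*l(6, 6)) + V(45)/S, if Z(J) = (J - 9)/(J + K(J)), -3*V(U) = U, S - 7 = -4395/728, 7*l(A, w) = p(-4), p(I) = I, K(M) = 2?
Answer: 4061018/11917 ≈ 340.78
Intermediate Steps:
l(A, w) = -4/7 (l(A, w) = (⅐)*(-4) = -4/7)
S = 701/728 (S = 7 - 4395/728 = 701/728 ≈ 0.96291)
V(U) = -U/3
Z(J) = (-9 + J)/(2 + J) (Z(J) = (J - 9)/(J + 2) = (-9 + J)/(2 + J))
-699/Z(-3*l(6, 6)) + V(45)/S = -699*(2 - 3*(-4/7))/(-9 - 3*(-4/7)) + (-⅓*45)/(701/728) = -699*(2 + 12/7)/(-9 + 12/7) - 15*728/701 = -699/(-51/7/(26/7)) - 10920/701 = -699/((7/26)*(-51/7)) - 10920/701 = -699/(-51/26) - 10920/701 = -699*(-26/51) - 10920/701 = 6058/17 - 10920/701 = 4061018/11917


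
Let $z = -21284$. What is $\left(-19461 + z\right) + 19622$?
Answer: $-21123$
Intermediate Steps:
$\left(-19461 + z\right) + 19622 = \left(-19461 - 21284\right) + 19622 = -40745 + 19622 = -21123$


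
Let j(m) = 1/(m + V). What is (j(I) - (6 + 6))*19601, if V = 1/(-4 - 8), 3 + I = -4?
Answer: -1189896/5 ≈ -2.3798e+5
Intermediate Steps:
I = -7 (I = -3 - 4 = -7)
V = -1/12 (V = 1/(-12) = -1/12 ≈ -0.083333)
j(m) = 1/(-1/12 + m) (j(m) = 1/(m - 1/12) = 1/(-1/12 + m))
(j(I) - (6 + 6))*19601 = (12/(-1 + 12*(-7)) - (6 + 6))*19601 = (12/(-1 - 84) - 1*12)*19601 = (12/(-85) - 12)*19601 = (12*(-1/85) - 12)*19601 = (-12/85 - 12)*19601 = -1032/85*19601 = -1189896/5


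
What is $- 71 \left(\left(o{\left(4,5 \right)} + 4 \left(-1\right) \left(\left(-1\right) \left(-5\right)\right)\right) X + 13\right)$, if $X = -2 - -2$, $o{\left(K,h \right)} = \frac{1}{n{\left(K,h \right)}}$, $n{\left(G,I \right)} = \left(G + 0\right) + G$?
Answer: $-923$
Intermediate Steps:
$n{\left(G,I \right)} = 2 G$ ($n{\left(G,I \right)} = G + G = 2 G$)
$o{\left(K,h \right)} = \frac{1}{2 K}$
$X = 0$ ($X = -2 + 2 = 0$)
$- 71 \left(\left(o{\left(4,5 \right)} + 4 \left(-1\right) \left(\left(-1\right) \left(-5\right)\right)\right) X + 13\right) = - 71 \left(\left(\frac{1}{2 \cdot 4} + 4 \left(-1\right) \left(\left(-1\right) \left(-5\right)\right)\right) 0 + 13\right) = - 71 \left(\left(\frac{1}{2} \cdot \frac{1}{4} - 20\right) 0 + 13\right) = - 71 \left(\left(\frac{1}{8} - 20\right) 0 + 13\right) = - 71 \left(\left(- \frac{159}{8}\right) 0 + 13\right) = - 71 \left(0 + 13\right) = \left(-71\right) 13 = -923$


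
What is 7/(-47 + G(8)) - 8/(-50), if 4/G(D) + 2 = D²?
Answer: 79/7275 ≈ 0.010859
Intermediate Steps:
G(D) = 4/(-2 + D²)
7/(-47 + G(8)) - 8/(-50) = 7/(-47 + 4/(-2 + 8²)) - 8/(-50) = 7/(-47 + 4/(-2 + 64)) - 8*(-1/50) = 7/(-47 + 4/62) + 4/25 = 7/(-47 + 4*(1/62)) + 4/25 = 7/(-47 + 2/31) + 4/25 = 7/(-1455/31) + 4/25 = -31/1455*7 + 4/25 = -217/1455 + 4/25 = 79/7275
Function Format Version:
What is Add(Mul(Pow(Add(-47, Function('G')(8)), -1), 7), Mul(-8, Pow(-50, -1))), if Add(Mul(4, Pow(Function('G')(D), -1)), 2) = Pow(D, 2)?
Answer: Rational(79, 7275) ≈ 0.010859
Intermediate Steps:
Function('G')(D) = Mul(4, Pow(Add(-2, Pow(D, 2)), -1))
Add(Mul(Pow(Add(-47, Function('G')(8)), -1), 7), Mul(-8, Pow(-50, -1))) = Add(Mul(Pow(Add(-47, Mul(4, Pow(Add(-2, Pow(8, 2)), -1))), -1), 7), Mul(-8, Pow(-50, -1))) = Add(Mul(Pow(Add(-47, Mul(4, Pow(Add(-2, 64), -1))), -1), 7), Mul(-8, Rational(-1, 50))) = Add(Mul(Pow(Add(-47, Mul(4, Pow(62, -1))), -1), 7), Rational(4, 25)) = Add(Mul(Pow(Add(-47, Mul(4, Rational(1, 62))), -1), 7), Rational(4, 25)) = Add(Mul(Pow(Add(-47, Rational(2, 31)), -1), 7), Rational(4, 25)) = Add(Mul(Pow(Rational(-1455, 31), -1), 7), Rational(4, 25)) = Add(Mul(Rational(-31, 1455), 7), Rational(4, 25)) = Add(Rational(-217, 1455), Rational(4, 25)) = Rational(79, 7275)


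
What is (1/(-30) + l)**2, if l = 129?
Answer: 14969161/900 ≈ 16632.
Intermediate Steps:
(1/(-30) + l)**2 = (1/(-30) + 129)**2 = (-1/30 + 129)**2 = (3869/30)**2 = 14969161/900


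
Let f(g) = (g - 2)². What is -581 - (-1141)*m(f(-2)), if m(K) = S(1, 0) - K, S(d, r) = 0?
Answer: -18837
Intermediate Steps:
f(g) = (-2 + g)²
m(K) = -K (m(K) = 0 - K = -K)
-581 - (-1141)*m(f(-2)) = -581 - (-1141)*(-(-2 - 2)²) = -581 - (-1141)*(-1*(-4)²) = -581 - (-1141)*(-1*16) = -581 - (-1141)*(-16) = -581 - 1141*16 = -581 - 18256 = -18837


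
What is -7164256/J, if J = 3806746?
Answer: -3582128/1903373 ≈ -1.8820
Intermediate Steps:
-7164256/J = -7164256/3806746 = -7164256*1/3806746 = -3582128/1903373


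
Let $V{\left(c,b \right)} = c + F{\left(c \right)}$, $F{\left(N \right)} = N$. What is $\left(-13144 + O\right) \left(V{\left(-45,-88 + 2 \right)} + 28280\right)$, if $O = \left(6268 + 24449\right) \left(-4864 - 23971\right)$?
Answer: $-24968949681410$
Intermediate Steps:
$V{\left(c,b \right)} = 2 c$ ($V{\left(c,b \right)} = c + c = 2 c$)
$O = -885724695$ ($O = 30717 \left(-28835\right) = -885724695$)
$\left(-13144 + O\right) \left(V{\left(-45,-88 + 2 \right)} + 28280\right) = \left(-13144 - 885724695\right) \left(2 \left(-45\right) + 28280\right) = - 885737839 \left(-90 + 28280\right) = \left(-885737839\right) 28190 = -24968949681410$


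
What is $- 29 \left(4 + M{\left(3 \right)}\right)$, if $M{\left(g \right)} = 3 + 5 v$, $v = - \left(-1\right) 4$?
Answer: $-783$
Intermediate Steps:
$v = 4$ ($v = \left(-1\right) \left(-4\right) = 4$)
$M{\left(g \right)} = 23$ ($M{\left(g \right)} = 3 + 5 \cdot 4 = 3 + 20 = 23$)
$- 29 \left(4 + M{\left(3 \right)}\right) = - 29 \left(4 + 23\right) = \left(-29\right) 27 = -783$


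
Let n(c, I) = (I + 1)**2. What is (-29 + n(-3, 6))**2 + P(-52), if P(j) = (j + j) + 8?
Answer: 304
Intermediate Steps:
n(c, I) = (1 + I)**2
P(j) = 8 + 2*j (P(j) = 2*j + 8 = 8 + 2*j)
(-29 + n(-3, 6))**2 + P(-52) = (-29 + (1 + 6)**2)**2 + (8 + 2*(-52)) = (-29 + 7**2)**2 + (8 - 104) = (-29 + 49)**2 - 96 = 20**2 - 96 = 400 - 96 = 304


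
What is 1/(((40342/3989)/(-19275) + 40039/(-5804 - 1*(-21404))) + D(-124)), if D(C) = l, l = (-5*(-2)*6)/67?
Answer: 357170273200/1236380712979 ≈ 0.28888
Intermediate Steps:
l = 60/67 (l = (10*6)*(1/67) = 60*(1/67) = 60/67 ≈ 0.89552)
D(C) = 60/67
1/(((40342/3989)/(-19275) + 40039/(-5804 - 1*(-21404))) + D(-124)) = 1/(((40342/3989)/(-19275) + 40039/(-5804 - 1*(-21404))) + 60/67) = 1/(((40342*(1/3989))*(-1/19275) + 40039/(-5804 + 21404)) + 60/67) = 1/(((40342/3989)*(-1/19275) + 40039/15600) + 60/67) = 1/((-40342/76887975 + 40039*(1/15600)) + 60/67) = 1/((-40342/76887975 + 40039/15600) + 60/67) = 1/(13679503537/5330899600 + 60/67) = 1/(1236380712979/357170273200) = 357170273200/1236380712979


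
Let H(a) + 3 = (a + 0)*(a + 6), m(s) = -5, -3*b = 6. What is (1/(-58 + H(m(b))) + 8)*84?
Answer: 7378/11 ≈ 670.73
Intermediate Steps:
b = -2 (b = -⅓*6 = -2)
H(a) = -3 + a*(6 + a) (H(a) = -3 + (a + 0)*(a + 6) = -3 + a*(6 + a))
(1/(-58 + H(m(b))) + 8)*84 = (1/(-58 + (-3 + (-5)² + 6*(-5))) + 8)*84 = (1/(-58 + (-3 + 25 - 30)) + 8)*84 = (1/(-58 - 8) + 8)*84 = (1/(-66) + 8)*84 = (-1/66 + 8)*84 = (527/66)*84 = 7378/11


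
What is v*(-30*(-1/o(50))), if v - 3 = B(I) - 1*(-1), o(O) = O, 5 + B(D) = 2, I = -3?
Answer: ⅗ ≈ 0.60000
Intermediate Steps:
B(D) = -3 (B(D) = -5 + 2 = -3)
v = 1 (v = 3 + (-3 - 1*(-1)) = 3 + (-3 + 1) = 3 - 2 = 1)
v*(-30*(-1/o(50))) = 1*(-30/((-1*50))) = 1*(-30/(-50)) = 1*(-30*(-1/50)) = 1*(⅗) = ⅗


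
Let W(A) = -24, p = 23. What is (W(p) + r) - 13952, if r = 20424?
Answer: 6448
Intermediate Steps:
(W(p) + r) - 13952 = (-24 + 20424) - 13952 = 20400 - 13952 = 6448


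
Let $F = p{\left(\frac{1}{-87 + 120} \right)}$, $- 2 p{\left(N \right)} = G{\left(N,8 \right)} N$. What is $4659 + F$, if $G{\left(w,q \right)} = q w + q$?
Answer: $\frac{5073515}{1089} \approx 4658.9$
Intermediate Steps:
$G{\left(w,q \right)} = q + q w$
$p{\left(N \right)} = - \frac{N \left(8 + 8 N\right)}{2}$ ($p{\left(N \right)} = - \frac{8 \left(1 + N\right) N}{2} = - \frac{\left(8 + 8 N\right) N}{2} = - \frac{N \left(8 + 8 N\right)}{2}$)
$F = - \frac{136}{1089}$ ($F = - \frac{4 \left(1 + \frac{1}{-87 + 120}\right)}{-87 + 120} = - \frac{4 \left(1 + \frac{1}{33}\right)}{33} = \left(-4\right) \frac{1}{33} \left(1 + \frac{1}{33}\right) = \left(-4\right) \frac{1}{33} \cdot \frac{34}{33} = - \frac{136}{1089} \approx -0.12489$)
$4659 + F = 4659 - \frac{136}{1089} = \frac{5073515}{1089}$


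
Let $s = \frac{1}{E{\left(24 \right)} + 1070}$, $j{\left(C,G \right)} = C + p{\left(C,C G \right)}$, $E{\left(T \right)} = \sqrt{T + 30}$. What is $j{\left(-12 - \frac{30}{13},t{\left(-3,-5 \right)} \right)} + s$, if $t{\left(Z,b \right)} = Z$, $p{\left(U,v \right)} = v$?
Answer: $\frac{212948311}{7441499} - \frac{3 \sqrt{6}}{1144846} \approx 28.616$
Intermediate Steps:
$E{\left(T \right)} = \sqrt{30 + T}$
$j{\left(C,G \right)} = C + C G$
$s = \frac{1}{1070 + 3 \sqrt{6}}$ ($s = \frac{1}{\sqrt{30 + 24} + 1070} = \frac{1}{\sqrt{54} + 1070} = \frac{1}{3 \sqrt{6} + 1070} = \frac{1}{1070 + 3 \sqrt{6}} \approx 0.0009282$)
$j{\left(-12 - \frac{30}{13},t{\left(-3,-5 \right)} \right)} + s = \left(-12 - \frac{30}{13}\right) \left(1 - 3\right) + \left(\frac{535}{572423} - \frac{3 \sqrt{6}}{1144846}\right) = \left(-12 - 30 \cdot \frac{1}{13}\right) \left(-2\right) + \left(\frac{535}{572423} - \frac{3 \sqrt{6}}{1144846}\right) = \left(-12 - \frac{30}{13}\right) \left(-2\right) + \left(\frac{535}{572423} - \frac{3 \sqrt{6}}{1144846}\right) = \left(- \frac{186}{13}\right) \left(-2\right) + \left(\frac{535}{572423} - \frac{3 \sqrt{6}}{1144846}\right) = \frac{372}{13} + \left(\frac{535}{572423} - \frac{3 \sqrt{6}}{1144846}\right) = \frac{212948311}{7441499} - \frac{3 \sqrt{6}}{1144846}$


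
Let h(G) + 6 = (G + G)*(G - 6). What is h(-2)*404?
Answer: 10504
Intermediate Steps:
h(G) = -6 + 2*G*(-6 + G) (h(G) = -6 + (G + G)*(G - 6) = -6 + (2*G)*(-6 + G) = -6 + 2*G*(-6 + G))
h(-2)*404 = (-6 - 12*(-2) + 2*(-2)**2)*404 = (-6 + 24 + 2*4)*404 = (-6 + 24 + 8)*404 = 26*404 = 10504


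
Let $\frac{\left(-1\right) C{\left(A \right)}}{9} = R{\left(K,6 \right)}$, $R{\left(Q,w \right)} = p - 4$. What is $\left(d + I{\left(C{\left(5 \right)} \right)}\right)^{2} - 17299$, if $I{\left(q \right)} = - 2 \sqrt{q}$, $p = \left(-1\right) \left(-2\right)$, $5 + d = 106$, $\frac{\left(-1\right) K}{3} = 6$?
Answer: $-7026 - 1212 \sqrt{2} \approx -8740.0$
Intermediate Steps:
$K = -18$ ($K = \left(-3\right) 6 = -18$)
$d = 101$ ($d = -5 + 106 = 101$)
$p = 2$
$R{\left(Q,w \right)} = -2$ ($R{\left(Q,w \right)} = 2 - 4 = -2$)
$C{\left(A \right)} = 18$ ($C{\left(A \right)} = \left(-9\right) \left(-2\right) = 18$)
$\left(d + I{\left(C{\left(5 \right)} \right)}\right)^{2} - 17299 = \left(101 - 2 \sqrt{18}\right)^{2} - 17299 = \left(101 - 2 \cdot 3 \sqrt{2}\right)^{2} - 17299 = \left(101 - 6 \sqrt{2}\right)^{2} - 17299 = -17299 + \left(101 - 6 \sqrt{2}\right)^{2}$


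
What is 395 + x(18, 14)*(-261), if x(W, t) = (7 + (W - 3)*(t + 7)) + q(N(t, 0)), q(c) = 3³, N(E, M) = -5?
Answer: -90694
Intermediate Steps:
q(c) = 27
x(W, t) = 34 + (-3 + W)*(7 + t) (x(W, t) = (7 + (W - 3)*(t + 7)) + 27 = (7 + (-3 + W)*(7 + t)) + 27 = 34 + (-3 + W)*(7 + t))
395 + x(18, 14)*(-261) = 395 + (13 - 3*14 + 7*18 + 18*14)*(-261) = 395 + (13 - 42 + 126 + 252)*(-261) = 395 + 349*(-261) = 395 - 91089 = -90694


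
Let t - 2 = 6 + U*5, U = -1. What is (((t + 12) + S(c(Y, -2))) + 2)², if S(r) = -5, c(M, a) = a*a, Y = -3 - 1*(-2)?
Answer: 144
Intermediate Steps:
Y = -1 (Y = -3 + 2 = -1)
c(M, a) = a²
t = 3 (t = 2 + (6 - 1*5) = 2 + (6 - 5) = 2 + 1 = 3)
(((t + 12) + S(c(Y, -2))) + 2)² = (((3 + 12) - 5) + 2)² = ((15 - 5) + 2)² = (10 + 2)² = 12² = 144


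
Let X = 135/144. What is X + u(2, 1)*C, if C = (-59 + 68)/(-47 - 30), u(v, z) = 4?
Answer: 579/1232 ≈ 0.46997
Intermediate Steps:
X = 15/16 (X = 135*(1/144) = 15/16 ≈ 0.93750)
C = -9/77 (C = 9/(-77) = 9*(-1/77) = -9/77 ≈ -0.11688)
X + u(2, 1)*C = 15/16 + 4*(-9/77) = 15/16 - 36/77 = 579/1232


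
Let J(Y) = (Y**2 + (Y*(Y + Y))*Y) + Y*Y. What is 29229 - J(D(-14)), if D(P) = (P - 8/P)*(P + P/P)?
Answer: -3660466525/343 ≈ -1.0672e+7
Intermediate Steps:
D(P) = (1 + P)*(P - 8/P) (D(P) = (P - 8/P)*(P + 1) = (P - 8/P)*(1 + P) = (1 + P)*(P - 8/P))
J(Y) = 2*Y**2 + 2*Y**3 (J(Y) = (Y**2 + (Y*(2*Y))*Y) + Y**2 = (Y**2 + (2*Y**2)*Y) + Y**2 = (Y**2 + 2*Y**3) + Y**2 = 2*Y**2 + 2*Y**3)
29229 - J(D(-14)) = 29229 - 2*(-8 - 14 + (-14)**2 - 8/(-14))**2*(1 + (-8 - 14 + (-14)**2 - 8/(-14))) = 29229 - 2*(-8 - 14 + 196 - 8*(-1/14))**2*(1 + (-8 - 14 + 196 - 8*(-1/14))) = 29229 - 2*(-8 - 14 + 196 + 4/7)**2*(1 + (-8 - 14 + 196 + 4/7)) = 29229 - 2*(1222/7)**2*(1 + 1222/7) = 29229 - 2*1493284*1229/(49*7) = 29229 - 1*3670492072/343 = 29229 - 3670492072/343 = -3660466525/343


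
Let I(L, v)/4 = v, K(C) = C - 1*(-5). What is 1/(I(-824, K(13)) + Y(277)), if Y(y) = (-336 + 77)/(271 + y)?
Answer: 548/39197 ≈ 0.013981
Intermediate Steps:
K(C) = 5 + C (K(C) = C + 5 = 5 + C)
I(L, v) = 4*v
Y(y) = -259/(271 + y)
1/(I(-824, K(13)) + Y(277)) = 1/(4*(5 + 13) - 259/(271 + 277)) = 1/(4*18 - 259/548) = 1/(72 - 259*1/548) = 1/(72 - 259/548) = 1/(39197/548) = 548/39197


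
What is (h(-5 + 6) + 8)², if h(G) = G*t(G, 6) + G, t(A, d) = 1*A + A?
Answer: 121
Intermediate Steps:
t(A, d) = 2*A (t(A, d) = A + A = 2*A)
h(G) = G + 2*G² (h(G) = G*(2*G) + G = 2*G² + G = G + 2*G²)
(h(-5 + 6) + 8)² = ((-5 + 6)*(1 + 2*(-5 + 6)) + 8)² = (1*(1 + 2*1) + 8)² = (1*(1 + 2) + 8)² = (1*3 + 8)² = (3 + 8)² = 11² = 121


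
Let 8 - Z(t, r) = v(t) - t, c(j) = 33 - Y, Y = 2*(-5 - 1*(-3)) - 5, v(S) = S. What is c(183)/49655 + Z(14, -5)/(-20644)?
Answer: 117452/256269455 ≈ 0.00045831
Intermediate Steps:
Y = -9 (Y = 2*(-5 + 3) - 5 = 2*(-2) - 5 = -4 - 5 = -9)
c(j) = 42 (c(j) = 33 - 1*(-9) = 33 + 9 = 42)
Z(t, r) = 8 (Z(t, r) = 8 - (t - t) = 8 - 1*0 = 8 + 0 = 8)
c(183)/49655 + Z(14, -5)/(-20644) = 42/49655 + 8/(-20644) = 42*(1/49655) + 8*(-1/20644) = 42/49655 - 2/5161 = 117452/256269455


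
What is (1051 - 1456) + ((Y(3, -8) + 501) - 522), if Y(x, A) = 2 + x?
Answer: -421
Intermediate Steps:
(1051 - 1456) + ((Y(3, -8) + 501) - 522) = (1051 - 1456) + (((2 + 3) + 501) - 522) = -405 + ((5 + 501) - 522) = -405 + (506 - 522) = -405 - 16 = -421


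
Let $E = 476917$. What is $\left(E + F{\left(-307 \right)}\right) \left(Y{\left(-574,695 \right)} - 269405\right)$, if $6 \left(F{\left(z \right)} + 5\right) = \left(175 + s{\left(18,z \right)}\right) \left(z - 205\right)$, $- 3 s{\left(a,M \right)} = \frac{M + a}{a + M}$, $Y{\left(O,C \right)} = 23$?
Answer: $- \frac{373369198816}{3} \approx -1.2446 \cdot 10^{11}$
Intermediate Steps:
$s{\left(a,M \right)} = - \frac{1}{3}$ ($s{\left(a,M \right)} = - \frac{\left(M + a\right) \frac{1}{a + M}}{3} = - \frac{\left(M + a\right) \frac{1}{M + a}}{3} = \left(- \frac{1}{3}\right) 1 = - \frac{1}{3}$)
$F{\left(z \right)} = - \frac{53755}{9} + \frac{262 z}{9}$ ($F{\left(z \right)} = -5 + \frac{\left(175 - \frac{1}{3}\right) \left(z - 205\right)}{6} = -5 + \frac{\frac{524}{3} \left(-205 + z\right)}{6} = -5 + \frac{- \frac{107420}{3} + \frac{524 z}{3}}{6} = -5 + \left(- \frac{53710}{9} + \frac{262 z}{9}\right) = - \frac{53755}{9} + \frac{262 z}{9}$)
$\left(E + F{\left(-307 \right)}\right) \left(Y{\left(-574,695 \right)} - 269405\right) = \left(476917 + \left(- \frac{53755}{9} + \frac{262}{9} \left(-307\right)\right)\right) \left(23 - 269405\right) = \left(476917 - \frac{134189}{9}\right) \left(-269382\right) = \frac{4158064}{9} \left(-269382\right) = - \frac{373369198816}{3}$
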